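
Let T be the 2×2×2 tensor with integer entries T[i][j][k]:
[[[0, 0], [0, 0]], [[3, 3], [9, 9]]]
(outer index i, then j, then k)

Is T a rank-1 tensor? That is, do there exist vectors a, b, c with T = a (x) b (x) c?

Yes

If T = a (x) b (x) c then every fibre of T is a multiple of the corresponding factor, so read the factors off the fibres through the nonzero entry T[1,0,0] = 3.
The mode-1 fibre T[:,0,0] = [0, 3] gives a = (0, 1) (primitive direction); the mode-2 fibre T[1,:,0] = [3, 9] gives b = (1, 3); then c[k] = T[1,0,k] / (a[1]·b[0]) = [3, 3] / 1 = (3, 3).
Expanding (0, 1) (x) (1, 3) (x) (3, 3) reproduces all 8 entries of T, so T = (0, 1) (x) (1, 3) (x) (3, 3) and rank(T) ≤ 1.
Equivalently every frontal slice T[:,:,k] is c[k] times the rank-1 matrix (0, 1) (x) (1, 3). So T has rank 1 (it is nonzero).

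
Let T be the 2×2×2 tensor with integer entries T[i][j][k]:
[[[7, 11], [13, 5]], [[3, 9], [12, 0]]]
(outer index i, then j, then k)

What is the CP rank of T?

Lower bound: in the mode-2 unfolding of T (rows indexed by j, columns by (i,k)) the 2×2 minor on rows j ∈ {0, 1}, columns (i,k) ∈ {(0,0), (0,1)} is det [[7, 11], [13, 5]] = -108 ≠ 0, so that unfolding has rank ≥ 2 and hence rank(T) ≥ 2 (CP rank is at least every unfolding rank, though it can be larger).
Upper bound: with S_k = T[:,:,k], the two rank-1 terms a₁b₁ᵀ, a₂b₂ᵀ are the rank-1 members of the pencil x·S₀ + y·S₁.
det(x·S₀ + y·S₁) is 45·x² − 45·y² = 45·(x − y)(x + y), vanishing at (x:y) = (1:1) and (1:-1).
M₁ = S₀ + S₁ = [[18, 18], [12, 12]] = 6·[3, 2][1, 1]ᵀ and M₂ = S₀ − S₁ = [[-4, 8], [-6, 12]] = (-2)·[2, 3][1, -2]ᵀ, so take a₁ = [3, 2], b₁ = [1, 1], a₂ = [2, 3], b₂ = [1, -2].
Each slice is an integer combination of E₁ = a₁b₁ᵀ and E₂ = a₂b₂ᵀ: S₀ = 3·E₁ − E₂, S₁ = 3·E₁ + E₂; reading off coefficients, c₁ = [3, 3] and c₂ = [-1, 1].
Hence T = [3, 2] ⊗ [1, 1] ⊗ [3, 3] + [2, 3] ⊗ [1, -2] ⊗ [-1, 1], so rank(T) ≤ 2.
These bounds meet, so rank(T) = 2.

2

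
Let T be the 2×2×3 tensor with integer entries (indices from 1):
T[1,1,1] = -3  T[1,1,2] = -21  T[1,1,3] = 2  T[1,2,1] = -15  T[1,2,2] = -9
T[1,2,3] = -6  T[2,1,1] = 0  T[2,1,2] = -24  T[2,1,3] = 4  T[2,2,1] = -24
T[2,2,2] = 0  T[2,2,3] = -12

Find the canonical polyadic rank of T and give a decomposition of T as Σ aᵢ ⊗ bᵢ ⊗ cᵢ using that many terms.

rank(T) = 2

Lower bound: the mode-3 unfolding of T (rows indexed by k, columns by (i,j) = (1,1), (1,2), (2,1), (2,2)) is [[-3, -15, 0, -24], [-21, -9, -24, 0], [2, -6, 4, -12]].
There the 2×2 minor on rows k ∈ {1, 2}, columns (i,j) ∈ {(1,1), (1,2)} is det [[-3, -15], [-21, -9]] = -288 ≠ 0, so this unfolding has rank ≥ 2; CP rank is at least every unfolding rank, so rank(T) ≥ 2. (Flattening ranks never certify an upper bound on CP rank; for that we must actually write T with 2 rank-1 terms.)
Upper bound — finding two terms. Write S_k = T[:,:,k] for the frontal slices: S₁ = [[-3, -15], [0, -24]], S₂ = [[-21, -9], [-24, 0]], S₃ = [[2, -6], [4, -12]].
If T = a₁ ⊗ b₁ ⊗ c₁ + a₂ ⊗ b₂ ⊗ c₂ then each S_k = c₁[k]·a₁b₁ᵀ + c₂[k]·a₂b₂ᵀ. S₁ and S₂ are linearly independent, so a₁b₁ᵀ and a₂b₂ᵀ must span the same plane of matrices: they are the rank-1 matrices of the form x·S₁ + y·S₂.
det(x·S₁ + y·S₂) is 72·x² + 144·xy − 216·y² = 72·(x + 3·y)(x − y), vanishing at (x:y) = (3:-1) and (1:1).
M₁ = 3·S₁ − S₂ = [[12, -36], [24, -72]] = 12·(1, 2)(1, -3)ᵀ and M₂ = S₁ + S₂ = [[-24, -24], [-24, -24]] = (-24)·(1, 1)(1, 1)ᵀ, so take a₁ = (1, 2), b₁ = (1, -3), a₂ = (1, 1), b₂ = (1, 1).
Each slice is an integer combination of E₁ = a₁b₁ᵀ and E₂ = a₂b₂ᵀ: S₁ = 3·E₁ − 6·E₂, S₂ = −3·E₁ − 18·E₂, S₃ = 2·E₁; reading off coefficients, c₁ = (3, -3, 2) and c₂ = (-6, -18, 0).
Hence T = (1, 2) ⊗ (1, -3) ⊗ (3, -3, 2) + (1, 1) ⊗ (1, 1) ⊗ (-6, -18, 0), so rank(T) ≤ 2.
These bounds meet, so rank(T) = 2.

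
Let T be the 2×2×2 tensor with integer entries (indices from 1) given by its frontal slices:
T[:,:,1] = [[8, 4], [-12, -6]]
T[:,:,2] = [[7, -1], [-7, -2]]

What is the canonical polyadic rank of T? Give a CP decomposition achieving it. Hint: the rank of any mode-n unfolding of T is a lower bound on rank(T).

Lower bound: the mode-2 unfolding of T (rows indexed by j, columns by (i,k) = (1,1), (1,2), (2,1), (2,2)) is [[8, 7, -12, -7], [4, -1, -6, -2]].
There the 2×2 minor on rows j ∈ {1, 2}, columns (i,k) ∈ {(1,1), (1,2)} is det [[8, 7], [4, -1]] = -36 ≠ 0, so this unfolding has rank ≥ 2; CP rank is at least every unfolding rank, so rank(T) ≥ 2. (Flattening ranks never certify an upper bound on CP rank; for that we must actually write T with 2 rank-1 terms.)
Upper bound — finding two terms. Write S_k = T[:,:,k] for the frontal slices: S₁ = [[8, 4], [-12, -6]], S₂ = [[7, -1], [-7, -2]].
If T = a₁ ⊗ b₁ ⊗ c₁ + a₂ ⊗ b₂ ⊗ c₂ then each S_k = c₁[k]·a₁b₁ᵀ + c₂[k]·a₂b₂ᵀ. S₁ and S₂ are linearly independent, so a₁b₁ᵀ and a₂b₂ᵀ must span the same plane of matrices: they are the rank-1 matrices of the form x·S₁ + y·S₂.
det(x·S₁ + y·S₂) is −42·xy − 21·y² = (-21)·(y)(2·x + y), vanishing at (x:y) = (1:0) and (1:-2).
M₁ = S₁ = [[8, 4], [-12, -6]] = 2·(2, -3)(2, 1)ᵀ and M₂ = S₁ − 2·S₂ = [[-6, 6], [2, -2]] = (-2)·(3, -1)(1, -1)ᵀ, so take a₁ = (2, -3), b₁ = (2, 1), a₂ = (3, -1), b₂ = (1, -1).
Each slice is an integer combination of E₁ = a₁b₁ᵀ and E₂ = a₂b₂ᵀ: S₁ = 2·E₁, S₂ = E₁ + E₂; reading off coefficients, c₁ = (2, 1) and c₂ = (0, 1).
Hence T = (2, -3) ⊗ (2, 1) ⊗ (2, 1) + (3, -1) ⊗ (1, -1) ⊗ (0, 1), so rank(T) ≤ 2.
These bounds meet, so rank(T) = 2.
Check entry T[1,2,1] = 4: (2)·(1)·(2) + (3)·(-1)·(0) = 4.

rank(T) = 2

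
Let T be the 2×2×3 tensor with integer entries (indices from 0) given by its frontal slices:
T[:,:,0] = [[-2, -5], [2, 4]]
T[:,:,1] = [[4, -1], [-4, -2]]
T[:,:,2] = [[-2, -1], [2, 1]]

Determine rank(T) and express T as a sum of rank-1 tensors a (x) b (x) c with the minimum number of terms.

Lower bound: the mode-3 unfolding of T (rows indexed by k, columns by (i,j) = (0,0), (0,1), (1,0), (1,1)) is [[-2, -5, 2, 4], [4, -1, -4, -2], [-2, -1, 2, 1]].
There the 3×3 minor on rows k ∈ {0, 1, 2}, columns (i,j) ∈ {(0,0), (0,1), (1,1)} is det [[-2, -5, 4], [4, -1, -2], [-2, -1, 1]] = -18 ≠ 0, so this unfolding has rank ≥ 3; CP rank is at least every unfolding rank, so rank(T) ≥ 3. (Flattening ranks never certify an upper bound on CP rank; for that we must actually write T with 3 rank-1 terms.)
Upper bound: T is a sum of 3 rank-1 terms, T = (1, -1) (x) (1, 1) (x) (-2, 4, -2) + (1, 0) (x) (0, 1) (x) (1, -1, -1) + (2, -1) (x) (0, 1) (x) (-2, -2, 1) (written with every a and b primitive with positive leading entry and the scale carried by c; CP decompositions are not unique, and this one is verified by expanding entrywise), so rank(T) ≤ 3.
These bounds meet, so rank(T) = 3.

rank(T) = 3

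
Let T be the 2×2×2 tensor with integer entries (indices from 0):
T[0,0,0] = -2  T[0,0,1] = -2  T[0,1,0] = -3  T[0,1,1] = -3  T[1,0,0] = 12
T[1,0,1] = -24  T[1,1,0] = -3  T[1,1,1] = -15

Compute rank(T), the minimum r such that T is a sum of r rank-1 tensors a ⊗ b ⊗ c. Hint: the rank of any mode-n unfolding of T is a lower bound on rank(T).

2

Lower bound: the mode-3 unfolding of T (rows indexed by k, columns by (i,j) = (0,0), (0,1), (1,0), (1,1)) is [[-2, -3, 12, -3], [-2, -3, -24, -15]].
There the 2×2 minor on rows k ∈ {0, 1}, columns (i,j) ∈ {(0,0), (1,0)} is det [[-2, 12], [-2, -24]] = 72 ≠ 0, so this unfolding has rank ≥ 2; CP rank is at least every unfolding rank, so rank(T) ≥ 2. (Unfolding ranks only ever bound the CP rank from below — rank(T) can be strictly larger than all of them — so the matching upper bound has to come from an explicit 2-term decomposition.)
Upper bound — finding two terms. Write S_k = T[:,:,k] for the frontal slices: S₀ = [[-2, -3], [12, -3]], S₁ = [[-2, -3], [-24, -15]].
If T = a₁ ⊗ b₁ ⊗ c₁ + a₂ ⊗ b₂ ⊗ c₂ then each S_k = c₁[k]·a₁b₁ᵀ + c₂[k]·a₂b₂ᵀ. S₀ and S₁ are linearly independent, so a₁b₁ᵀ and a₂b₂ᵀ must span the same plane of matrices: they are the rank-1 matrices of the form x·S₀ + y·S₁.
det(x·S₀ + y·S₁) is 42·x² − 42·y² = 42·(x − y)(x + y), vanishing at (x:y) = (1:1) and (1:-1).
M₁ = S₀ + S₁ = [[-4, -6], [-12, -18]] = (-2)·[1, 3][2, 3]ᵀ and M₂ = S₀ − S₁ = [[0, 0], [36, 12]] = 12·[0, 1][3, 1]ᵀ, so take a₁ = [1, 3], b₁ = [2, 3], a₂ = [0, 1], b₂ = [3, 1].
Each slice is an integer combination of E₁ = a₁b₁ᵀ and E₂ = a₂b₂ᵀ: S₀ = −E₁ + 6·E₂, S₁ = −E₁ − 6·E₂; reading off coefficients, c₁ = [-1, -1] and c₂ = [6, -6].
Hence T = [1, 3] ⊗ [2, 3] ⊗ [-1, -1] + [0, 1] ⊗ [3, 1] ⊗ [6, -6], so rank(T) ≤ 2.
These bounds meet, so rank(T) = 2.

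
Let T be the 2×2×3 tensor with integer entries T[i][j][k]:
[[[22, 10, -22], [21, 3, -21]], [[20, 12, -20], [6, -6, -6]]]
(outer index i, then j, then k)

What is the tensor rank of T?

2

Lower bound: in the mode-3 unfolding of T (rows indexed by k, columns by (i,j)) the 2×2 minor on rows k ∈ {0, 1}, columns (i,j) ∈ {(0,0), (0,1)} is det [[22, 21], [10, 3]] = -144 ≠ 0, so that unfolding has rank ≥ 2 and hence rank(T) ≥ 2 (CP rank is at least every unfolding rank, though it can be larger).
Upper bound: with S_k = T[:,:,k], the two rank-1 terms a₁b₁ᵀ, a₂b₂ᵀ are the rank-1 members of the pencil x·S₀ + y·S₁.
det(x·S₀ + y·S₁) is −288·x² − 384·xy − 96·y² = (-96)·(x + y)(3·x + y), vanishing at (x:y) = (1:-1) and (1:-3).
M₁ = S₀ − S₁ = [[12, 18], [8, 12]] = 2·[3, 2][2, 3]ᵀ and M₂ = S₀ − 3·S₁ = [[-8, 12], [-16, 24]] = (-4)·[1, 2][2, -3]ᵀ, so take a₁ = [3, 2], b₁ = [2, 3], a₂ = [1, 2], b₂ = [2, -3].
Each slice is an integer combination of E₁ = a₁b₁ᵀ and E₂ = a₂b₂ᵀ: S₀ = 3·E₁ + 2·E₂, S₁ = E₁ + 2·E₂, S₂ = −3·E₁ − 2·E₂; reading off coefficients, c₁ = [3, 1, -3] and c₂ = [2, 2, -2].
Hence T = [3, 2] ⊗ [2, 3] ⊗ [3, 1, -3] + [1, 2] ⊗ [2, -3] ⊗ [2, 2, -2], so rank(T) ≤ 2.
These bounds meet, so rank(T) = 2.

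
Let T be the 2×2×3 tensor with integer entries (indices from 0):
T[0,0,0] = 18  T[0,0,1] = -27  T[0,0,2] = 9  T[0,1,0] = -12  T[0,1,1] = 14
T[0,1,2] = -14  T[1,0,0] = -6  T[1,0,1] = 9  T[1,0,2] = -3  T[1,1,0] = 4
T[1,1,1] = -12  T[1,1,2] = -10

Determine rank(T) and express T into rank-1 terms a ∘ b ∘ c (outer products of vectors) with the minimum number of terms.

Lower bound: the mode-3 unfolding of T (rows indexed by k, columns by (i,j) = (0,0), (0,1), (1,0), (1,1)) is [[18, -12, -6, 4], [-27, 14, 9, -12], [9, -14, -3, -10]].
There the 2×2 minor on rows k ∈ {0, 1}, columns (i,j) ∈ {(0,0), (0,1)} is det [[18, -12], [-27, 14]] = -72 ≠ 0, so this unfolding has rank ≥ 2; CP rank is at least every unfolding rank, so rank(T) ≥ 2. (Unfolding ranks only ever bound the CP rank from below — rank(T) can be strictly larger than all of them — so the matching upper bound has to come from an explicit 2-term decomposition.)
Upper bound — finding two terms. Write S_k = T[:,:,k] for the frontal slices: S₀ = [[18, -12], [-6, 4]], S₁ = [[-27, 14], [9, -12]], S₂ = [[9, -14], [-3, -10]].
If T = a₁ ∘ b₁ ∘ c₁ + a₂ ∘ b₂ ∘ c₂ then each S_k = c₁[k]·a₁b₁ᵀ + c₂[k]·a₂b₂ᵀ. S₀ and S₁ are linearly independent, so a₁b₁ᵀ and a₂b₂ᵀ must span the same plane of matrices: they are the rank-1 matrices of the form x·S₀ + y·S₁.
det(x·S₀ + y·S₁) is −132·xy + 198·y² = (-66)·(2·x − 3·y)(y), vanishing at (x:y) = (3:2) and (1:0).
M₁ = 3·S₀ + 2·S₁ = [[0, -8], [0, -12]] = (-4)·(2, 3)(0, 1)ᵀ and M₂ = S₀ = [[18, -12], [-6, 4]] = 2·(3, -1)(3, -2)ᵀ, so take a₁ = (2, 3), b₁ = (0, 1), a₂ = (3, -1), b₂ = (3, -2).
Each slice is an integer combination of E₁ = a₁b₁ᵀ and E₂ = a₂b₂ᵀ: S₀ = 2·E₂, S₁ = −2·E₁ − 3·E₂, S₂ = −4·E₁ + E₂; reading off coefficients, c₁ = (0, -2, -4) and c₂ = (2, -3, 1).
Hence T = (2, 3) ∘ (0, 1) ∘ (0, -2, -4) + (3, -1) ∘ (3, -2) ∘ (2, -3, 1), so rank(T) ≤ 2.
These bounds meet, so rank(T) = 2.

rank(T) = 2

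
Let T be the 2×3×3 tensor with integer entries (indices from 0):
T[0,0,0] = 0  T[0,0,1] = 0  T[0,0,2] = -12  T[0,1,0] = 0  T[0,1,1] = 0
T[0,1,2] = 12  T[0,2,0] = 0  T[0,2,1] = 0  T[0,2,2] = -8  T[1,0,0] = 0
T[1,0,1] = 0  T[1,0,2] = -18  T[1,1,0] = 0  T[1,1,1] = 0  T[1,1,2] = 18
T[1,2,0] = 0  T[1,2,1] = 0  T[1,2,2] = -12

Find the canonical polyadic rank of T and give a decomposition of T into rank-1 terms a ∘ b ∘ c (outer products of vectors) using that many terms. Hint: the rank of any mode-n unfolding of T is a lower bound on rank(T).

rank(T) = 1

Lower bound: T ≠ 0 (e.g. T[0,0,2] = -12), so rank(T) ≥ 1.
Upper bound: if T = a ∘ b ∘ c then every fibre of T is a multiple of the corresponding factor, so read the factors off the fibres through the nonzero entry T[0,0,2] = -12.
The mode-1 fibre T[:,0,2] = [-12, -18] gives a = (2, 3) (primitive direction); the mode-2 fibre T[0,:,2] = [-12, 12, -8] gives b = (3, -3, 2); then c[k] = T[0,0,k] / (a[0]·b[0]) = [0, 0, -12] / 6 = (0, 0, -2).
Expanding (2, 3) ∘ (3, -3, 2) ∘ (0, 0, -2) reproduces all 18 entries of T, so T = (2, 3) ∘ (3, -3, 2) ∘ (0, 0, -2) and rank(T) ≤ 1.
These bounds meet, so rank(T) = 1.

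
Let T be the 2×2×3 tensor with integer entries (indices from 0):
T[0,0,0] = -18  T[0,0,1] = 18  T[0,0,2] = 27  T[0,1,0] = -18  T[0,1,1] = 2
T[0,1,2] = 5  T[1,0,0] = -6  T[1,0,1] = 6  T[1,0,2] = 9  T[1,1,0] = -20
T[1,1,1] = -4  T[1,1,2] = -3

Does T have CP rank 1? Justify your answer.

The mode-3 unfolding of T (rows indexed by k, columns by (i,j) = (0,0), (0,1), (1,0), (1,1)) is [[-18, -18, -6, -20], [18, 2, 6, -4], [27, 5, 9, -3]].
There the 2×2 minor on rows k ∈ {0, 1}, columns (i,j) ∈ {(0,0), (0,1)} is det [[-18, -18], [18, 2]] = 288 ≠ 0, so this unfolding has rank ≥ 2; CP rank is at least every unfolding rank, so rank(T) ≥ 2.
In particular rank(T) ≥ 2 > 1, so T is not rank-1.

No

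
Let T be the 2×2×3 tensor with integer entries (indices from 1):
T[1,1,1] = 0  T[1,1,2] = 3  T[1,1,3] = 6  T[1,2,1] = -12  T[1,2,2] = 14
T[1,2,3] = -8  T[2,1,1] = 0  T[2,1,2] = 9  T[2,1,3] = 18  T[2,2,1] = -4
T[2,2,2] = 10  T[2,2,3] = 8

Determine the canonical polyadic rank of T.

Lower bound: the mode-3 unfolding of T (rows indexed by k, columns by (i,j) = (1,1), (1,2), (2,1), (2,2)) is [[0, -12, 0, -4], [3, 14, 9, 10], [6, -8, 18, 8]].
There the 2×2 minor on rows k ∈ {1, 2}, columns (i,j) ∈ {(1,1), (1,2)} is det [[0, -12], [3, 14]] = 36 ≠ 0, so this unfolding has rank ≥ 2; CP rank is at least every unfolding rank, so rank(T) ≥ 2. (This is only a lower bound: in general the CP rank may exceed every unfolding rank, so we still need to exhibit 2 rank-1 terms summing to T.)
Upper bound — finding two terms. Write S_k = T[:,:,k] for the frontal slices: S₁ = [[0, -12], [0, -4]], S₂ = [[3, 14], [9, 10]], S₃ = [[6, -8], [18, 8]].
If T = a₁ (x) b₁ (x) c₁ + a₂ (x) b₂ (x) c₂ then each S_k = c₁[k]·a₁b₁ᵀ + c₂[k]·a₂b₂ᵀ. S₁ and S₂ are linearly independent, so a₁b₁ᵀ and a₂b₂ᵀ must span the same plane of matrices: they are the rank-1 matrices of the form x·S₁ + y·S₂.
det(x·S₁ + y·S₂) is 96·xy − 96·y² = 96·(x − y)(y), vanishing at (x:y) = (1:1) and (1:0).
M₁ = S₁ + S₂ = [[3, 2], [9, 6]] = (1, 3)(3, 2)ᵀ and M₂ = S₁ = [[0, -12], [0, -4]] = (-4)·(3, 1)(0, 1)ᵀ, so take a₁ = (1, 3), b₁ = (3, 2), a₂ = (3, 1), b₂ = (0, 1).
Each slice is an integer combination of E₁ = a₁b₁ᵀ and E₂ = a₂b₂ᵀ: S₁ = −4·E₂, S₂ = E₁ + 4·E₂, S₃ = 2·E₁ − 4·E₂; reading off coefficients, c₁ = (0, 1, 2) and c₂ = (-4, 4, -4).
Hence T = (1, 3) (x) (3, 2) (x) (0, 1, 2) + (3, 1) (x) (0, 1) (x) (-4, 4, -4), so rank(T) ≤ 2.
These bounds meet, so rank(T) = 2.

2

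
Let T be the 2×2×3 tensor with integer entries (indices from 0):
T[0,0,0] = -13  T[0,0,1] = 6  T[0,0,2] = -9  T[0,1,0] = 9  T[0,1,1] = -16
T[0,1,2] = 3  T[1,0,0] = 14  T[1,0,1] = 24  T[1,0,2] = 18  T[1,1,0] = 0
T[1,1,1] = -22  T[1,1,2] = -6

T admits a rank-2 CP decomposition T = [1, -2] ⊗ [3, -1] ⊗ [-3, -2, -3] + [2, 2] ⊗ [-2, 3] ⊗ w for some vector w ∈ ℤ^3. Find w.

Subtract the known terms from T to get the rank-1 residual R = [2, 2] ⊗ [-2, 3] ⊗ w, so R[i,j,k] = a[i]·b[j]·w[k]. Pick indices with nonzero a[0]·b[0] = (2)·(-2) = -4. Only the fibre through (0,0,·) is needed: R[0,0,:] = T[0,0,:] − Σₗ aₗ[0]bₗ[0]cₗ = [-13, 6, -9] − (1)·(3)·[-3, -2, -3] = [-4, 12, 0]. Then w[k] = R[0,0,k] / -4 for each k, giving w = [-4, 12, 0] / -4 = [1, -3, 0].

w = [1, -3, 0]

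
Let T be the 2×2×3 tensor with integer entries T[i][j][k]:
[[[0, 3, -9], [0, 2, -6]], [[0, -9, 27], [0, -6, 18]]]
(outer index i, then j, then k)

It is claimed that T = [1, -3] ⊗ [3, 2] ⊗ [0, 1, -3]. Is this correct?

Yes

Reconstruct entrywise from the claimed factors. For example, T[0,0,0] = 0 and Σₗ aₗ[0]bₗ[0]cₗ[0] = (1)·(3)·(0) = 0; checking all 12 entries, every one matches. The claim holds.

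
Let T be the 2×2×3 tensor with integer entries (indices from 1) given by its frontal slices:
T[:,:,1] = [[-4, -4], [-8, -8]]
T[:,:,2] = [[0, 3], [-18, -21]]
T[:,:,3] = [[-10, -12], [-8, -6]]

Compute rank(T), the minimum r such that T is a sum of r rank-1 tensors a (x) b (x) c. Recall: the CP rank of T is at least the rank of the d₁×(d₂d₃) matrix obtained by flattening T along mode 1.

Lower bound: the mode-3 unfolding of T (rows indexed by k, columns by (i,j) = (1,1), (1,2), (2,1), (2,2)) is [[-4, -4, -8, -8], [0, 3, -18, -21], [-10, -12, -8, -6]].
There the 2×2 minor on rows k ∈ {1, 2}, columns (i,j) ∈ {(1,1), (1,2)} is det [[-4, -4], [0, 3]] = -12 ≠ 0, so this unfolding has rank ≥ 2; CP rank is at least every unfolding rank, so rank(T) ≥ 2. (This is only a lower bound: in general the CP rank may exceed every unfolding rank, so we still need to exhibit 2 rank-1 terms summing to T.)
Upper bound — finding two terms. Write S_k = T[:,:,k] for the frontal slices: S₁ = [[-4, -4], [-8, -8]], S₂ = [[0, 3], [-18, -21]], S₃ = [[-10, -12], [-8, -6]].
If T = a₁ (x) b₁ (x) c₁ + a₂ (x) b₂ (x) c₂ then each S_k = c₁[k]·a₁b₁ᵀ + c₂[k]·a₂b₂ᵀ. S₁ and S₂ are linearly independent, so a₁b₁ᵀ and a₂b₂ᵀ must span the same plane of matrices: they are the rank-1 matrices of the form x·S₁ + y·S₂.
det(x·S₁ + y·S₂) is 36·xy + 54·y² = 18·(2·x + 3·y)(y), vanishing at (x:y) = (3:-2) and (1:0).
M₁ = 3·S₁ − 2·S₂ = [[-12, -18], [12, 18]] = (-6)·[1, -1][2, 3]ᵀ and M₂ = S₁ = [[-4, -4], [-8, -8]] = (-4)·[1, 2][1, 1]ᵀ, so take a₁ = [1, -1], b₁ = [2, 3], a₂ = [1, 2], b₂ = [1, 1].
Each slice is an integer combination of E₁ = a₁b₁ᵀ and E₂ = a₂b₂ᵀ: S₁ = −4·E₂, S₂ = 3·E₁ − 6·E₂, S₃ = −2·E₁ − 6·E₂; reading off coefficients, c₁ = [0, 3, -2] and c₂ = [-4, -6, -6].
Hence T = [1, -1] (x) [2, 3] (x) [0, 3, -2] + [1, 2] (x) [1, 1] (x) [-4, -6, -6], so rank(T) ≤ 2.
These bounds meet, so rank(T) = 2.

2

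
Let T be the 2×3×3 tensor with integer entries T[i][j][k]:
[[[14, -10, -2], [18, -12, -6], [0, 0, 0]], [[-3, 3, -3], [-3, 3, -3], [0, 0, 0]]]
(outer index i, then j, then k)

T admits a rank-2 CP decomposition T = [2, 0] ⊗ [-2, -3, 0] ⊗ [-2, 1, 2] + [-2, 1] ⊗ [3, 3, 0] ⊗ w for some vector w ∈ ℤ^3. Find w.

w = [-1, 1, -1]

Subtract the known terms from T to get the rank-1 residual R = [-2, 1] ⊗ [3, 3, 0] ⊗ w, so R[i,j,k] = a[i]·b[j]·w[k]. Pick indices with nonzero a[0]·b[0] = (-2)·(3) = -6. Only the fibre through (0,0,·) is needed: R[0,0,:] = T[0,0,:] − Σₗ aₗ[0]bₗ[0]cₗ = [14, -10, -2] − (2)·(-2)·[-2, 1, 2] = [6, -6, 6]. Then w[k] = R[0,0,k] / -6 for each k, giving w = [6, -6, 6] / -6 = [-1, 1, -1].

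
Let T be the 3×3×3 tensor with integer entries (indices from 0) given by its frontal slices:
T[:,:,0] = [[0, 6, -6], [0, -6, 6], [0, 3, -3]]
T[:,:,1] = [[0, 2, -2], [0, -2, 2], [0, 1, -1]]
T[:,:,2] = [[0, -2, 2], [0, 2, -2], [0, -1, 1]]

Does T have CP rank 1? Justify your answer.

Yes

If T = a ∘ b ∘ c then every fibre of T is a multiple of the corresponding factor, so read the factors off the fibres through the nonzero entry T[0,1,0] = 6.
The mode-1 fibre T[:,1,0] = [6, -6, 3] gives a = [2, -2, 1] (primitive direction); the mode-2 fibre T[0,:,0] = [0, 6, -6] gives b = [0, 1, -1]; then c[k] = T[0,1,k] / (a[0]·b[1]) = [6, 2, -2] / 2 = [3, 1, -1].
Expanding [2, -2, 1] ∘ [0, 1, -1] ∘ [3, 1, -1] reproduces all 27 entries of T, so T = [2, -2, 1] ∘ [0, 1, -1] ∘ [3, 1, -1] and rank(T) ≤ 1.
Equivalently every frontal slice T[:,:,k] is c[k] times the rank-1 matrix [2, -2, 1] ∘ [0, 1, -1]. So T has rank 1 (it is nonzero).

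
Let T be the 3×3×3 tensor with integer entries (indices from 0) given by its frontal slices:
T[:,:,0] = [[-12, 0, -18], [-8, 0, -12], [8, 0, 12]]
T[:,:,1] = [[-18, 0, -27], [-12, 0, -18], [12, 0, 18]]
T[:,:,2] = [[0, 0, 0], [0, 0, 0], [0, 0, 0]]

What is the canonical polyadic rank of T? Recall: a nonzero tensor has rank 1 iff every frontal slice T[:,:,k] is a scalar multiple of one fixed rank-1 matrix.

1

Lower bound: T ≠ 0 (e.g. T[0,0,0] = -12), so rank(T) ≥ 1.
Upper bound: if T = a ⊗ b ⊗ c then every fibre of T is a multiple of the corresponding factor, so read the factors off the fibres through the nonzero entry T[0,0,0] = -12.
The mode-1 fibre T[:,0,0] = [-12, -8, 8] gives a = (3, 2, -2) (primitive direction); the mode-2 fibre T[0,:,0] = [-12, 0, -18] gives b = (2, 0, 3); then c[k] = T[0,0,k] / (a[0]·b[0]) = [-12, -18, 0] / 6 = (-2, -3, 0).
Expanding (3, 2, -2) ⊗ (2, 0, 3) ⊗ (-2, -3, 0) reproduces all 27 entries of T, so T = (3, 2, -2) ⊗ (2, 0, 3) ⊗ (-2, -3, 0) and rank(T) ≤ 1.
These bounds meet, so rank(T) = 1.
Check entry T[0,0,0] = -12: (3)·(2)·(-2) = -12.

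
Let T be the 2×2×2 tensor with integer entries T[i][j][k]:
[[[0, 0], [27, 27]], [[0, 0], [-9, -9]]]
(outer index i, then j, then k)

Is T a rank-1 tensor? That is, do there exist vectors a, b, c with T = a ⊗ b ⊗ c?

If T = a ⊗ b ⊗ c then every fibre of T is a multiple of the corresponding factor, so read the factors off the fibres through the nonzero entry T[0,1,0] = 27.
The mode-1 fibre T[:,1,0] = [27, -9] gives a = [3, -1] (primitive direction); the mode-2 fibre T[0,:,0] = [0, 27] gives b = [0, 1]; then c[k] = T[0,1,k] / (a[0]·b[1]) = [27, 27] / 3 = [9, 9].
Expanding [3, -1] ⊗ [0, 1] ⊗ [9, 9] reproduces all 8 entries of T, so T = [3, -1] ⊗ [0, 1] ⊗ [9, 9] and rank(T) ≤ 1.
Equivalently every frontal slice T[:,:,k] is c[k] times the rank-1 matrix [3, -1] ⊗ [0, 1]. So T has rank 1 (it is nonzero).

Yes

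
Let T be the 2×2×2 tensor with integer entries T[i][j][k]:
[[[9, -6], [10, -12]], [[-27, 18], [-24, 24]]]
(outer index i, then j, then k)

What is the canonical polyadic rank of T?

2

Lower bound: the mode-1 unfolding of T (rows indexed by i, columns by (j,k) = (0,0), (0,1), (1,0), (1,1)) is [[9, -6, 10, -12], [-27, 18, -24, 24]].
There the 2×2 minor on rows i ∈ {0, 1}, columns (j,k) ∈ {(0,0), (1,0)} is det [[9, 10], [-27, -24]] = 54 ≠ 0, so this unfolding has rank ≥ 2; CP rank is at least every unfolding rank, so rank(T) ≥ 2. (Unfolding ranks only ever bound the CP rank from below — rank(T) can be strictly larger than all of them — so the matching upper bound has to come from an explicit 2-term decomposition.)
Upper bound — finding two terms. Write S_k = T[:,:,k] for the frontal slices: S₀ = [[9, 10], [-27, -24]], S₁ = [[-6, -12], [18, 24]].
If T = a₁ ⊗ b₁ ⊗ c₁ + a₂ ⊗ b₂ ⊗ c₂ then each S_k = c₁[k]·a₁b₁ᵀ + c₂[k]·a₂b₂ᵀ. S₀ and S₁ are linearly independent, so a₁b₁ᵀ and a₂b₂ᵀ must span the same plane of matrices: they are the rank-1 matrices of the form x·S₀ + y·S₁.
det(x·S₀ + y·S₁) is 54·x² − 144·xy + 72·y² = 18·(3·x − 2·y)(x − 2·y), vanishing at (x:y) = (2:3) and (2:1).
M₁ = 2·S₀ + 3·S₁ = [[0, -16], [0, 24]] = (-8)·[2, -3][0, 1]ᵀ and M₂ = 2·S₀ + S₁ = [[12, 8], [-36, -24]] = 4·[1, -3][3, 2]ᵀ, so take a₁ = [2, -3], b₁ = [0, 1], a₂ = [1, -3], b₂ = [3, 2].
Each slice is an integer combination of E₁ = a₁b₁ᵀ and E₂ = a₂b₂ᵀ: S₀ = 2·E₁ + 3·E₂, S₁ = −4·E₁ − 2·E₂; reading off coefficients, c₁ = [2, -4] and c₂ = [3, -2].
Hence T = [2, -3] ⊗ [0, 1] ⊗ [2, -4] + [1, -3] ⊗ [3, 2] ⊗ [3, -2], so rank(T) ≤ 2.
These bounds meet, so rank(T) = 2.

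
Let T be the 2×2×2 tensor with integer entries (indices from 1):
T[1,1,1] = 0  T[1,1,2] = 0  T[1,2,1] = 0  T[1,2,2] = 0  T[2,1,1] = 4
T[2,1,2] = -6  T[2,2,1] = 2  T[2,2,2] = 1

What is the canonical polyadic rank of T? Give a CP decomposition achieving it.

Lower bound: the mode-2 unfolding of T (rows indexed by j, columns by (i,k) = (1,1), (1,2), (2,1), (2,2)) is [[0, 0, 4, -6], [0, 0, 2, 1]].
There the 2×2 minor on rows j ∈ {1, 2}, columns (i,k) ∈ {(2,1), (2,2)} is det [[4, -6], [2, 1]] = 16 ≠ 0, so this unfolding has rank ≥ 2; CP rank is at least every unfolding rank, so rank(T) ≥ 2. (Unfolding ranks only ever bound the CP rank from below — rank(T) can be strictly larger than all of them — so the matching upper bound has to come from an explicit 2-term decomposition.)
Upper bound — finding two terms. Every mode-1 slice of T is a multiple of one matrix: T[i,:,:] = a[i]·M with a = [0, 1] and M = [[4, -6], [2, 1]] (rows indexed by j, columns by k). So it suffices to write M as a sum of two rank-1 matrices.
Splitting M by its rows (j = 1, 2), M = [1, 0][4, -6]ᵀ + [0, 1][2, 1]ᵀ.
Hence T = [0, 1] ⊗ [1, 0] ⊗ [4, -6] + [0, 1] ⊗ [0, 1] ⊗ [2, 1], so rank(T) ≤ 2.
These bounds meet, so rank(T) = 2.
Check entry T[2,2,2] = 1: (1)·(0)·(-6) + (1)·(1)·(1) = 1.

rank(T) = 2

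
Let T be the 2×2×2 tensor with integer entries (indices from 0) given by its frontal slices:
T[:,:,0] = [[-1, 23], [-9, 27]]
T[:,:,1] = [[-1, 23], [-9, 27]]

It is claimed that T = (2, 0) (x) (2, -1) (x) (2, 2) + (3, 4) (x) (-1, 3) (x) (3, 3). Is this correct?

Reconstruct entry (1,0,0) from the claimed factors: Σₗ aₗ[1]bₗ[0]cₗ[0] = (0)·(2)·(2) + (4)·(-1)·(3) = -12, but T[1,0,0] = -9. The claim is false.

No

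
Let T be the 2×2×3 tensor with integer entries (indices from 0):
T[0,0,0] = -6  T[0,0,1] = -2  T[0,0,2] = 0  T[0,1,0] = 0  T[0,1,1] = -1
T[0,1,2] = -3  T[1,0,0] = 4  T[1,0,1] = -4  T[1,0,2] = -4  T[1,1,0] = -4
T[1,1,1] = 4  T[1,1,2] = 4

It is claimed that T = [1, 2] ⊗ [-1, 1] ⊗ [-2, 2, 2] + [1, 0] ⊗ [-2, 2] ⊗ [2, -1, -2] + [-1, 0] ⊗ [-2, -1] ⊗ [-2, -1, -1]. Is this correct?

Yes

Reconstruct entrywise from the claimed factors. For example, T[1,1,1] = 4 and Σₗ aₗ[1]bₗ[1]cₗ[1] = (2)·(1)·(2) + (0)·(2)·(-1) + (0)·(-1)·(-1) = 4; checking all 12 entries, every one matches. The claim holds.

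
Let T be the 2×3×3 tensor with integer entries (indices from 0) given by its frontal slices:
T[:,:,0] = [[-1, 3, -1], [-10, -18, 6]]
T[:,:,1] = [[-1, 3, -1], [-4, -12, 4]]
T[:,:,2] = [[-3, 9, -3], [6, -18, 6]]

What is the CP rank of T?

2

Lower bound: the mode-2 unfolding of T (rows indexed by j, columns by (i,k) = (0,0), (0,1), (0,2), (1,0), (1,1), (1,2)) is [[-1, -1, -3, -10, -4, 6], [3, 3, 9, -18, -12, -18], [-1, -1, -3, 6, 4, 6]].
There the 2×2 minor on rows j ∈ {0, 1}, columns (i,k) ∈ {(0,0), (1,0)} is det [[-1, -10], [3, -18]] = 48 ≠ 0, so this unfolding has rank ≥ 2; CP rank is at least every unfolding rank, so rank(T) ≥ 2. (Flattening ranks never certify an upper bound on CP rank; for that we must actually write T with 2 rank-1 terms.)
Upper bound — finding two terms. Write S_k = T[:,:,k] for the frontal slices: S₀ = [[-1, 3, -1], [-10, -18, 6]], S₁ = [[-1, 3, -1], [-4, -12, 4]], S₂ = [[-3, 9, -3], [6, -18, 6]].
If T = a₁ ⊗ b₁ ⊗ c₁ + a₂ ⊗ b₂ ⊗ c₂ then each S_k = c₁[k]·a₁b₁ᵀ + c₂[k]·a₂b₂ᵀ. S₀ and S₁ are linearly independent, so a₁b₁ᵀ and a₂b₂ᵀ must span the same plane of matrices: they are the rank-1 matrices of the form x·S₀ + y·S₁.
The 2×2 minor of x·S₀ + y·S₁ on rows {0,1}, columns {0,1} is 48·x² + 72·xy + 24·y² = 24·(x + y)(2·x + y), vanishing at (x:y) = (1:-1) and (1:-2).
M₁ = S₀ − S₁ = [[0, 0, 0], [-6, -6, 2]] = (-2)·[0, 1][3, 3, -1]ᵀ and M₂ = S₀ − 2·S₁ = [[1, -3, 1], [-2, 6, -2]] = [1, -2][1, -3, 1]ᵀ, so take a₁ = [0, 1], b₁ = [3, 3, -1], a₂ = [1, -2], b₂ = [1, -3, 1].
Each slice is an integer combination of E₁ = a₁b₁ᵀ and E₂ = a₂b₂ᵀ: S₀ = −4·E₁ − E₂, S₁ = −2·E₁ − E₂, S₂ = −3·E₂; reading off coefficients, c₁ = [-4, -2, 0] and c₂ = [-1, -1, -3].
Hence T = [0, 1] ⊗ [3, 3, -1] ⊗ [-4, -2, 0] + [1, -2] ⊗ [1, -3, 1] ⊗ [-1, -1, -3], so rank(T) ≤ 2.
These bounds meet, so rank(T) = 2.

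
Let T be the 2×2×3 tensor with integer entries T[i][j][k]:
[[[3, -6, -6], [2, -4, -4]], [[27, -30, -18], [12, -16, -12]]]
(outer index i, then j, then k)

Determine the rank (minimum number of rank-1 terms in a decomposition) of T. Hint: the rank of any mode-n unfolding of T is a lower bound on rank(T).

2

Lower bound: the mode-2 unfolding of T (rows indexed by j, columns by (i,k) = (0,0), (0,1), (0,2), (1,0), (1,1), (1,2)) is [[3, -6, -6, 27, -30, -18], [2, -4, -4, 12, -16, -12]].
There the 2×2 minor on rows j ∈ {0, 1}, columns (i,k) ∈ {(0,0), (1,0)} is det [[3, 27], [2, 12]] = -18 ≠ 0, so this unfolding has rank ≥ 2; CP rank is at least every unfolding rank, so rank(T) ≥ 2. (Unfolding ranks only ever bound the CP rank from below — rank(T) can be strictly larger than all of them — so the matching upper bound has to come from an explicit 2-term decomposition.)
Upper bound — finding two terms. Write S_k = T[:,:,k] for the frontal slices: S₀ = [[3, 2], [27, 12]], S₁ = [[-6, -4], [-30, -16]], S₂ = [[-6, -4], [-18, -12]].
If T = a₁ (x) b₁ (x) c₁ + a₂ (x) b₂ (x) c₂ then each S_k = c₁[k]·a₁b₁ᵀ + c₂[k]·a₂b₂ᵀ. S₀ and S₁ are linearly independent, so a₁b₁ᵀ and a₂b₂ᵀ must span the same plane of matrices: they are the rank-1 matrices of the form x·S₀ + y·S₁.
det(x·S₀ + y·S₁) is −18·x² + 48·xy − 24·y² = (-6)·(3·x − 2·y)(x − 2·y), vanishing at (x:y) = (2:3) and (2:1).
M₁ = 2·S₀ + 3·S₁ = [[-12, -8], [-36, -24]] = (-4)·[1, 3][3, 2]ᵀ and M₂ = 2·S₀ + S₁ = [[0, 0], [24, 8]] = 8·[0, 1][3, 1]ᵀ, so take a₁ = [1, 3], b₁ = [3, 2], a₂ = [0, 1], b₂ = [3, 1].
Each slice is an integer combination of E₁ = a₁b₁ᵀ and E₂ = a₂b₂ᵀ: S₀ = E₁ + 6·E₂, S₁ = −2·E₁ − 4·E₂, S₂ = −2·E₁; reading off coefficients, c₁ = [1, -2, -2] and c₂ = [6, -4, 0].
Hence T = [1, 3] (x) [3, 2] (x) [1, -2, -2] + [0, 1] (x) [3, 1] (x) [6, -4, 0], so rank(T) ≤ 2.
These bounds meet, so rank(T) = 2.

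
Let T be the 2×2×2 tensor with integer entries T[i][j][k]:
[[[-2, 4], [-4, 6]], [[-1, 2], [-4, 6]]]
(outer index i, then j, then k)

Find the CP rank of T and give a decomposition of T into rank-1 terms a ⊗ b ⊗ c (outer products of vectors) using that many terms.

rank(T) = 2

Lower bound: in the mode-3 unfolding of T (rows indexed by k, columns by (i,j)) the 2×2 minor on rows k ∈ {0, 1}, columns (i,j) ∈ {(0,0), (0,1)} is det [[-2, -4], [4, 6]] = 4 ≠ 0, so that unfolding has rank ≥ 2 and hence rank(T) ≥ 2 (CP rank is at least every unfolding rank, though it can be larger).
Upper bound: with S_k = T[:,:,k], the two rank-1 terms a₁b₁ᵀ, a₂b₂ᵀ are the rank-1 members of the pencil x·S₀ + y·S₁.
det(x·S₀ + y·S₁) is 4·x² − 14·xy + 12·y² = 2·(2·x − 3·y)(x − 2·y), vanishing at (x:y) = (3:2) and (2:1).
M₁ = 3·S₀ + 2·S₁ = [[2, 0], [1, 0]] = [2, 1][1, 0]ᵀ and M₂ = 2·S₀ + S₁ = [[0, -2], [0, -2]] = (-2)·[1, 1][0, 1]ᵀ, so take a₁ = [2, 1], b₁ = [1, 0], a₂ = [1, 1], b₂ = [0, 1].
Each slice is an integer combination of E₁ = a₁b₁ᵀ and E₂ = a₂b₂ᵀ: S₀ = −E₁ − 4·E₂, S₁ = 2·E₁ + 6·E₂; reading off coefficients, c₁ = [-1, 2] and c₂ = [-4, 6].
Hence T = [2, 1] ⊗ [1, 0] ⊗ [-1, 2] + [1, 1] ⊗ [0, 1] ⊗ [-4, 6], so rank(T) ≤ 2.
These bounds meet, so rank(T) = 2.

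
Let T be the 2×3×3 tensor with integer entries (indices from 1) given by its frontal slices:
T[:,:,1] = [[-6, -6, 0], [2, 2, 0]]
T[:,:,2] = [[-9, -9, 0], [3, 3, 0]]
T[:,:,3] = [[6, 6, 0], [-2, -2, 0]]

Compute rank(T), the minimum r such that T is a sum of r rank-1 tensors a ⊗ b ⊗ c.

1

Lower bound: T ≠ 0 (e.g. T[1,1,1] = -6), so rank(T) ≥ 1.
Upper bound: if T = a ⊗ b ⊗ c then every fibre of T is a multiple of the corresponding factor, so read the factors off the fibres through the nonzero entry T[1,1,1] = -6.
The mode-1 fibre T[:,1,1] = [-6, 2] gives a = [3, -1] (primitive direction); the mode-2 fibre T[1,:,1] = [-6, -6, 0] gives b = [1, 1, 0]; then c[k] = T[1,1,k] / (a[1]·b[1]) = [-6, -9, 6] / 3 = [-2, -3, 2].
Expanding [3, -1] ⊗ [1, 1, 0] ⊗ [-2, -3, 2] reproduces all 18 entries of T, so T = [3, -1] ⊗ [1, 1, 0] ⊗ [-2, -3, 2] and rank(T) ≤ 1.
These bounds meet, so rank(T) = 1.
Check entry T[1,3,3] = 0: (3)·(0)·(2) = 0.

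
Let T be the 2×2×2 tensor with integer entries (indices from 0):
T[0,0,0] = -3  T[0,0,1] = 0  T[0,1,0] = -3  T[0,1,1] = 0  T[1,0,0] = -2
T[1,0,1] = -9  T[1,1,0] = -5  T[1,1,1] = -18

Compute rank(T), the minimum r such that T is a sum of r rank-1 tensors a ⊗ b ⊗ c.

2

Lower bound: the mode-2 unfolding of T (rows indexed by j, columns by (i,k) = (0,0), (0,1), (1,0), (1,1)) is [[-3, 0, -2, -9], [-3, 0, -5, -18]].
There the 2×2 minor on rows j ∈ {0, 1}, columns (i,k) ∈ {(0,0), (1,0)} is det [[-3, -2], [-3, -5]] = 9 ≠ 0, so this unfolding has rank ≥ 2; CP rank is at least every unfolding rank, so rank(T) ≥ 2. (This is only a lower bound: in general the CP rank may exceed every unfolding rank, so we still need to exhibit 2 rank-1 terms summing to T.)
Upper bound — finding two terms. Write S_k = T[:,:,k] for the frontal slices: S₀ = [[-3, -3], [-2, -5]], S₁ = [[0, 0], [-9, -18]].
If T = a₁ ⊗ b₁ ⊗ c₁ + a₂ ⊗ b₂ ⊗ c₂ then each S_k = c₁[k]·a₁b₁ᵀ + c₂[k]·a₂b₂ᵀ. S₀ and S₁ are linearly independent, so a₁b₁ᵀ and a₂b₂ᵀ must span the same plane of matrices: they are the rank-1 matrices of the form x·S₀ + y·S₁.
det(x·S₀ + y·S₁) is 9·x² + 27·xy = 9·(x + 3·y)(x), vanishing at (x:y) = (3:-1) and (0:1).
M₁ = 3·S₀ − S₁ = [[-9, -9], [3, 3]] = (-3)·(3, -1)(1, 1)ᵀ and M₂ = S₁ = [[0, 0], [-9, -18]] = (-9)·(0, 1)(1, 2)ᵀ, so take a₁ = (3, -1), b₁ = (1, 1), a₂ = (0, 1), b₂ = (1, 2).
Each slice is an integer combination of E₁ = a₁b₁ᵀ and E₂ = a₂b₂ᵀ: S₀ = −E₁ − 3·E₂, S₁ = −9·E₂; reading off coefficients, c₁ = (-1, 0) and c₂ = (-3, -9).
Hence T = (3, -1) ⊗ (1, 1) ⊗ (-1, 0) + (0, 1) ⊗ (1, 2) ⊗ (-3, -9), so rank(T) ≤ 2.
These bounds meet, so rank(T) = 2.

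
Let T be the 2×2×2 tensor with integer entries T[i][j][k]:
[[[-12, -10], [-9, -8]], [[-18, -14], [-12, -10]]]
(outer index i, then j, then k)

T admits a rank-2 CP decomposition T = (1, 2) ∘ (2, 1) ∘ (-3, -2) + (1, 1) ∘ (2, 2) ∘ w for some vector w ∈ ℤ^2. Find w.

Subtract the known terms from T to get the rank-1 residual R = (1, 1) ∘ (2, 2) ∘ w, so R[i,j,k] = a[i]·b[j]·w[k]. Pick indices with nonzero a[0]·b[0] = (1)·(2) = 2. Only the fibre through (0,0,·) is needed: R[0,0,:] = T[0,0,:] − Σₗ aₗ[0]bₗ[0]cₗ = [-12, -10] − (1)·(2)·(-3, -2) = [-6, -6]. Then w[k] = R[0,0,k] / 2 for each k, giving w = [-6, -6] / 2 = (-3, -3).

w = (-3, -3)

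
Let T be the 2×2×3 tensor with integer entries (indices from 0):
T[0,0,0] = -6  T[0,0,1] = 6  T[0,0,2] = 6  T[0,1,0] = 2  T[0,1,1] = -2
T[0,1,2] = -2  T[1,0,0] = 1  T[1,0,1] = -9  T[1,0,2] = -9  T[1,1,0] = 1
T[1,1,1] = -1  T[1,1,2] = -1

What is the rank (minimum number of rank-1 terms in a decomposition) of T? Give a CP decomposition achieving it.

Lower bound: the mode-2 unfolding of T (rows indexed by j, columns by (i,k) = (0,0), (0,1), (0,2), (1,0), (1,1), (1,2)) is [[-6, 6, 6, 1, -9, -9], [2, -2, -2, 1, -1, -1]].
There the 2×2 minor on rows j ∈ {0, 1}, columns (i,k) ∈ {(0,0), (1,0)} is det [[-6, 1], [2, 1]] = -8 ≠ 0, so this unfolding has rank ≥ 2; CP rank is at least every unfolding rank, so rank(T) ≥ 2. (Flattening ranks never certify an upper bound on CP rank; for that we must actually write T with 2 rank-1 terms.)
Upper bound — finding two terms. Write S_k = T[:,:,k] for the frontal slices: S₀ = [[-6, 2], [1, 1]], S₁ = [[6, -2], [-9, -1]], S₂ = [[6, -2], [-9, -1]].
If T = a₁ ⊗ b₁ ⊗ c₁ + a₂ ⊗ b₂ ⊗ c₂ then each S_k = c₁[k]·a₁b₁ᵀ + c₂[k]·a₂b₂ᵀ. S₀ and S₁ are linearly independent, so a₁b₁ᵀ and a₂b₂ᵀ must span the same plane of matrices: they are the rank-1 matrices of the form x·S₀ + y·S₁.
det(x·S₀ + y·S₁) is −8·x² + 32·xy − 24·y² = (-8)·(x − 3·y)(x − y), vanishing at (x:y) = (3:1) and (1:1).
M₁ = 3·S₀ + S₁ = [[-12, 4], [-6, 2]] = (-2)·[2, 1][3, -1]ᵀ and M₂ = S₀ + S₁ = [[0, 0], [-8, 0]] = (-8)·[0, 1][1, 0]ᵀ, so take a₁ = [2, 1], b₁ = [3, -1], a₂ = [0, 1], b₂ = [1, 0].
Each slice is an integer combination of E₁ = a₁b₁ᵀ and E₂ = a₂b₂ᵀ: S₀ = −E₁ + 4·E₂, S₁ = E₁ − 12·E₂, S₂ = E₁ − 12·E₂; reading off coefficients, c₁ = [-1, 1, 1] and c₂ = [4, -12, -12].
Hence T = [2, 1] ⊗ [3, -1] ⊗ [-1, 1, 1] + [0, 1] ⊗ [1, 0] ⊗ [4, -12, -12], so rank(T) ≤ 2.
These bounds meet, so rank(T) = 2.

rank(T) = 2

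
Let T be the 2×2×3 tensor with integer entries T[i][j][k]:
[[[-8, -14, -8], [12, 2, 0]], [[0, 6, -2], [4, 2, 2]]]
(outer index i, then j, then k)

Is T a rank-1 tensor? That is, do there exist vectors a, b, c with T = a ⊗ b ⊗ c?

The mode-3 unfolding of T (rows indexed by k, columns by (i,j) = (0,0), (0,1), (1,0), (1,1)) is [[-8, 12, 0, 4], [-14, 2, 6, 2], [-8, 0, -2, 2]].
There the 3×3 minor on rows k ∈ {0, 1, 2}, columns (i,j) ∈ {(0,0), (0,1), (1,0)} is det [[-8, 12, 0], [-14, 2, 6], [-8, 0, -2]] = -880 ≠ 0, so this unfolding has rank ≥ 3; CP rank is at least every unfolding rank, so rank(T) ≥ 3.
In particular rank(T) ≥ 3 > 1, so T is not rank-1.

No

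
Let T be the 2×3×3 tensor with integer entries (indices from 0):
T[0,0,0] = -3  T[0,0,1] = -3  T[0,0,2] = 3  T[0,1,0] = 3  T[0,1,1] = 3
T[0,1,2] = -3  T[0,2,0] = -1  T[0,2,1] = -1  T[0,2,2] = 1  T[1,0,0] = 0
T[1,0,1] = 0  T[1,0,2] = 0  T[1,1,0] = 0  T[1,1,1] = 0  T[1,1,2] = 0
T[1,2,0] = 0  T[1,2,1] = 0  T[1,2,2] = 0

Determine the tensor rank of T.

1

Lower bound: T ≠ 0 (e.g. T[0,0,0] = -3), so rank(T) ≥ 1.
Upper bound: if T = a ⊗ b ⊗ c then every fibre of T is a multiple of the corresponding factor, so read the factors off the fibres through the nonzero entry T[0,0,0] = -3.
The mode-1 fibre T[:,0,0] = [-3, 0] gives a = [1, 0] (primitive direction); the mode-2 fibre T[0,:,0] = [-3, 3, -1] gives b = [3, -3, 1]; then c[k] = T[0,0,k] / (a[0]·b[0]) = [-3, -3, 3] / 3 = [-1, -1, 1].
Expanding [1, 0] ⊗ [3, -3, 1] ⊗ [-1, -1, 1] reproduces all 18 entries of T, so T = [1, 0] ⊗ [3, -3, 1] ⊗ [-1, -1, 1] and rank(T) ≤ 1.
These bounds meet, so rank(T) = 1.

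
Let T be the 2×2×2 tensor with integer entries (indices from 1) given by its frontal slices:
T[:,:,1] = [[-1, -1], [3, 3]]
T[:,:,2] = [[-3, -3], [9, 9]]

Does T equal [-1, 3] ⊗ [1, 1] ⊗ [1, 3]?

Yes

Reconstruct entrywise from the claimed factors. For example, T[1,1,2] = -3 and Σₗ aₗ[1]bₗ[1]cₗ[2] = (-1)·(1)·(3) = -3; checking all 8 entries, every one matches. The claim holds.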